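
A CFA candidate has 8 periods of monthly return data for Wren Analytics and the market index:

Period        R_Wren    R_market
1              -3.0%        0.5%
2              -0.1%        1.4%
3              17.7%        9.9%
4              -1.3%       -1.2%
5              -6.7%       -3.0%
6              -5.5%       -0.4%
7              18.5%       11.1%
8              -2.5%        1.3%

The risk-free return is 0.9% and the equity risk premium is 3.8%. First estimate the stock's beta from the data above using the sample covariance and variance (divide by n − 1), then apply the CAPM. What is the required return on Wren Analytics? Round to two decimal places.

8.14%

Mean R_i = (-3.0 − 0.1 + 17.7 − 1.3 − 6.7 − 5.5 + 18.5 − 2.5) / 8 = 2.1375%
Mean R_m = (0.5 + 1.4 + 9.9 − 1.2 − 3.0 − 0.4 + 11.1 + 1.3) / 8 = 2.4500%
Σ(R_i − R̄_i)(R_m − R̄_m) = 357.6550  ⇒  Cov = 357.6550 / 7 = 51.0936
Σ(R_m − R̄_m)² = 187.7000  ⇒  Var(R_m) = 187.7000 / 7 = 26.8143
β = Cov / Var(R_m) = 51.0936 / 26.8143 = 1.9055
E(R) = R_f + β × MRP = 0.9% + 1.9055 × 3.8% = 8.14%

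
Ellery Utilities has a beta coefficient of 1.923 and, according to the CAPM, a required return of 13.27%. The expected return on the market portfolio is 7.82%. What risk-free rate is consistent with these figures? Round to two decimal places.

1.92%

E(R) = R_f + β(E(R_m) − R_f) = R_f(1 − β) + β·E(R_m)
13.27% = R_f × (1 − 1.923) + 1.923 × 7.82%
13.27% = R_f × -0.923 + 15.03786%
R_f = (13.27% − 15.03786%) / -0.923 = 1.92%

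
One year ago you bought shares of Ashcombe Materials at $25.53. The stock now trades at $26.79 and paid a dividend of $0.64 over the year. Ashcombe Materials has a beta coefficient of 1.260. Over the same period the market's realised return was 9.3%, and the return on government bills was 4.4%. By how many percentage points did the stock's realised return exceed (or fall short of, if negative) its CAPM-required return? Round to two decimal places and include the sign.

-3.13%

Realised HPR = (P1 + D1 − P0) / P0 = (26.79 + 0.64 − 25.53) / 25.53 = 1.90 / 25.53 = 7.4422%
MRP = 9.3% − 4.4% = 4.90%
CAPM required = R_f + β·MRP = 4.4% + 1.260 × 4.9% = 10.5740%
α = realised − required = 7.4422% − 10.5740% = -3.13%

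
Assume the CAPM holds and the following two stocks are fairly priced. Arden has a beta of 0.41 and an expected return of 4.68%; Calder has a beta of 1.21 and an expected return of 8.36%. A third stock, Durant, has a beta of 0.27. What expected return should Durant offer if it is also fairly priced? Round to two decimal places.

4.04%

MRP (SML slope) = (8.36% − 4.68%) / (1.21 − 0.41) = 3.68% / 0.80 = 4.6000%
R_f (intercept) = 4.68% − 0.41 × 4.6000% = 2.7940%
E(R_Durant) = R_f + β × MRP = 2.7940% + 0.27 × 4.6000% = 4.04%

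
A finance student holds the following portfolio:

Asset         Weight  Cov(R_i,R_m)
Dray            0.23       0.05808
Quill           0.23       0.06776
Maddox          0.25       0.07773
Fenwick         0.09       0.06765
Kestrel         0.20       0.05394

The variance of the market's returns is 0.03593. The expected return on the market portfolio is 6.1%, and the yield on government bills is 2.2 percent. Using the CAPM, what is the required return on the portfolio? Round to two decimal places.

9.28%

β_Dray = 0.05808 / 0.03593 = 1.6165
β_Quill = 0.06776 / 0.03593 = 1.8859
β_Maddox = 0.07773 / 0.03593 = 2.1634
β_Fenwick = 0.06765 / 0.03593 = 1.8828
β_Kestrel = 0.05394 / 0.03593 = 1.5013
β_P = Σ w_i β_i = 0.23×1.6165 + 0.23×1.8859 + 0.25×2.1634 + 0.09×1.8828 + 0.20×1.5013 = 1.8161
MRP = 6.1% − 2.2% = 3.90%
E(R_P) = R_f + β_P × MRP = 2.2% + 1.8161 × 3.9% = 9.28%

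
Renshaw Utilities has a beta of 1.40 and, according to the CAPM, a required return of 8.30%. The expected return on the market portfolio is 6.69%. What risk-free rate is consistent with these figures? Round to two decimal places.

E(R) = R_f + β(E(R_m) − R_f) = R_f(1 − β) + β·E(R_m)
8.30% = R_f × (1 − 1.40) + 1.40 × 6.69%
8.30% = R_f × -0.40 + 9.3660%
R_f = (8.30% − 9.3660%) / -0.40 = 2.67%

2.67%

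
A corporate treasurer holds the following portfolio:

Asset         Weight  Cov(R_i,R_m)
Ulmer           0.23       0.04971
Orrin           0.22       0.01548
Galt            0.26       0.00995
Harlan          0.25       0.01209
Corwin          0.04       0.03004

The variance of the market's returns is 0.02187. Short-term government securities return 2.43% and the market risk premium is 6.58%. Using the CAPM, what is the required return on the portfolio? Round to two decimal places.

8.94%

β_Ulmer = 0.04971 / 0.02187 = 2.2730
β_Orrin = 0.01548 / 0.02187 = 0.7078
β_Galt = 0.00995 / 0.02187 = 0.4550
β_Harlan = 0.01209 / 0.02187 = 0.5528
β_Corwin = 0.03004 / 0.02187 = 1.3736
β_P = Σ w_i β_i = 0.23×2.2730 + 0.22×0.7078 + 0.26×0.4550 + 0.25×0.5528 + 0.04×1.3736 = 0.9900
E(R_P) = R_f + β_P × MRP = 2.43% + 0.9900 × 6.58% = 8.94%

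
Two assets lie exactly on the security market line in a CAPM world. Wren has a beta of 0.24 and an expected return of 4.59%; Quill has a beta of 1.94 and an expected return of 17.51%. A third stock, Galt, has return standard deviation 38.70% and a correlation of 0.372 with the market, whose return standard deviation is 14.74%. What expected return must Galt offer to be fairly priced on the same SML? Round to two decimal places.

MRP = (17.51% − 4.59%) / (1.94 − 0.24) = 7.6000%
R_f = 4.59% − 0.24 × 7.6000% = 2.7660%
β_Galt = ρ·σ_i/σ_m = 0.372 × 38.70 / 14.74 = 0.9767
E(R_Galt) = R_f + β × MRP = 2.7660% + 0.9767 × 7.6000% = 10.19%

10.19%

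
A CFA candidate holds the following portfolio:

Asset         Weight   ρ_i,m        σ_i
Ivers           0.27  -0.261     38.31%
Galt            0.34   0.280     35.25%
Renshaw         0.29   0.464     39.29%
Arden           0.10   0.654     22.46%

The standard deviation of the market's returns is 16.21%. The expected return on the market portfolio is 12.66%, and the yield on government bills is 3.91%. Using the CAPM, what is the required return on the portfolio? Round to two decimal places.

7.91%

β_Ivers = -0.261 × 38.31% / 16.21% = -0.6168
β_Galt = 0.280 × 35.25% / 16.21% = 0.6089
β_Renshaw = 0.464 × 39.29% / 16.21% = 1.1246
β_Arden = 0.654 × 22.46% / 16.21% = 0.9062
β_P = Σ w_i β_i = 0.27×-0.6168 + 0.34×0.6089 + 0.29×1.1246 + 0.10×0.9062 = 0.4572
MRP = 12.66% − 3.91% = 8.75%
E(R_P) = R_f + β_P × MRP = 3.91% + 0.4572 × 8.75% = 7.91%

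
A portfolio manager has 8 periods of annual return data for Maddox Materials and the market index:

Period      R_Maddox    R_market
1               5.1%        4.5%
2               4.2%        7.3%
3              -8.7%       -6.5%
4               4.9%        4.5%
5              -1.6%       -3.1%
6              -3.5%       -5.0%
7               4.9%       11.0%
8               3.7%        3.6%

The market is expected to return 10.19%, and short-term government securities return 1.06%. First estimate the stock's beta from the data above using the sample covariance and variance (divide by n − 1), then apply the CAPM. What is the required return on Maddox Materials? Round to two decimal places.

7.91%

Mean R_i = (5.1 + 4.2 − 8.7 + 4.9 − 1.6 − 3.5 + 4.9 + 3.7) / 8 = 1.1250%
Mean R_m = (4.5 + 7.3 − 6.5 + 4.5 − 3.1 − 5.0 + 11.0 + 3.6) / 8 = 2.0375%
Σ(R_i − R̄_i)(R_m − R̄_m) = 203.5525  ⇒  Cov = 203.5525 / 7 = 29.0789
Σ(R_m − R̄_m)² = 271.3988  ⇒  Var(R_m) = 271.3988 / 7 = 38.7713
β = Cov / Var(R_m) = 29.0789 / 38.7713 = 0.7500
MRP = 10.19% − 1.06% = 9.13%
E(R) = R_f + β × MRP = 1.06% + 0.7500 × 9.13% = 7.91%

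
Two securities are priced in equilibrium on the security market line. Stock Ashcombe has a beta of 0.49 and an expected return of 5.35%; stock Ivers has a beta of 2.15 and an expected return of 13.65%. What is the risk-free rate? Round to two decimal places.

Both satisfy E(R) = R_f + β·MRP, so the slope of the SML is
MRP = (13.65% − 5.35%) / (2.15 − 0.49) = 8.30% / 1.66 = 5.0000%
R_f = E(R_Ashcombe) − β_Ashcombe·MRP = 5.35% − 0.49 × 5.0000% = 2.9000%

2.90%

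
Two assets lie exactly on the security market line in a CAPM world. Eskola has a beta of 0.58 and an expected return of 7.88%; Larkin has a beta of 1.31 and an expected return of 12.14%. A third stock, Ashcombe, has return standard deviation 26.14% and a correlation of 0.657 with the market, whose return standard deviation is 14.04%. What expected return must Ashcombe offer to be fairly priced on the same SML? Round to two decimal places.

MRP = (12.14% − 7.88%) / (1.31 − 0.58) = 5.8356%
R_f = 7.88% − 0.58 × 5.8356% = 4.4954%
β_Ashcombe = ρ·σ_i/σ_m = 0.657 × 26.14 / 14.04 = 1.2232
E(R_Ashcombe) = R_f + β × MRP = 4.4954% + 1.2232 × 5.8356% = 11.63%

11.63%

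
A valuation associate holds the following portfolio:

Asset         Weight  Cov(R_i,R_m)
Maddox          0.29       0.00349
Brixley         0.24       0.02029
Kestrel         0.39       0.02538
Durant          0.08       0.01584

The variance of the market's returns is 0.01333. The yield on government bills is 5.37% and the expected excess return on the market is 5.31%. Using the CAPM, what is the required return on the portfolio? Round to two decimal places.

β_Maddox = 0.00349 / 0.01333 = 0.2618
β_Brixley = 0.02029 / 0.01333 = 1.5221
β_Kestrel = 0.02538 / 0.01333 = 1.9040
β_Durant = 0.01584 / 0.01333 = 1.1883
β_P = Σ w_i β_i = 0.29×0.2618 + 0.24×1.5221 + 0.39×1.9040 + 0.08×1.1883 = 1.2789
E(R_P) = R_f + β_P × MRP = 5.37% + 1.2789 × 5.31% = 12.16%

12.16%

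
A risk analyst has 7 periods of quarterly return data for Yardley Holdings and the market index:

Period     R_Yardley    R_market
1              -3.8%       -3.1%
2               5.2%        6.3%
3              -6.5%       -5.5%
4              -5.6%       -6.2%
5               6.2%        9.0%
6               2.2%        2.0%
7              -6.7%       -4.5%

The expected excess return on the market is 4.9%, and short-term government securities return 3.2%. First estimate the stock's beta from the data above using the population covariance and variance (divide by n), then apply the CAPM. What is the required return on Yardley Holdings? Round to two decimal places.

7.66%

Mean R_i = (-3.8 + 5.2 − 6.5 − 5.6 + 6.2 + 2.2 − 6.7) / 7 = -1.2857%
Mean R_m = (-3.1 + 6.3 − 5.5 − 6.2 + 9.0 + 2.0 − 4.5) / 7 = -0.2857%
Σ(R_i − R̄_i)(R_m − R̄_m) = 202.7886  ⇒  Cov = 202.7886 / 7 = 28.9698
Σ(R_m − R̄_m)² = 222.6686  ⇒  Var(R_m) = 222.6686 / 7 = 31.8098
β = Cov / Var(R_m) = 28.9698 / 31.8098 = 0.9107
E(R) = R_f + β × MRP = 3.2% + 0.9107 × 4.9% = 7.66%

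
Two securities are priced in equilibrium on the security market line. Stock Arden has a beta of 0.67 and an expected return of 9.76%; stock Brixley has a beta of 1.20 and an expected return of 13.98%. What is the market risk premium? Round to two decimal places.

Both satisfy E(R) = R_f + β·MRP, so the slope of the SML is
MRP = (13.98% − 9.76%) / (1.20 − 0.67) = 4.22% / 0.53 = 7.9623%

7.96%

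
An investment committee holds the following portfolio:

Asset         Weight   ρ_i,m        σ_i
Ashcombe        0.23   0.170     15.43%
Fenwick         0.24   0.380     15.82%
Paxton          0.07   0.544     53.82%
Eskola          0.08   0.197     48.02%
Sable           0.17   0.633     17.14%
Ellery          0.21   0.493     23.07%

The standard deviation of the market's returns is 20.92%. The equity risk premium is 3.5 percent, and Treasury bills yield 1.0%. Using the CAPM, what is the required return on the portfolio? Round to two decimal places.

2.52%

β_Ashcombe = 0.170 × 15.43% / 20.92% = 0.1254
β_Fenwick = 0.380 × 15.82% / 20.92% = 0.2874
β_Paxton = 0.544 × 53.82% / 20.92% = 1.3995
β_Eskola = 0.197 × 48.02% / 20.92% = 0.4522
β_Sable = 0.633 × 17.14% / 20.92% = 0.5186
β_Ellery = 0.493 × 23.07% / 20.92% = 0.5437
β_P = Σ w_i β_i = 0.23×0.1254 + 0.24×0.2874 + 0.07×1.3995 + 0.08×0.4522 + 0.17×0.5186 + 0.21×0.5437 = 0.4343
E(R_P) = R_f + β_P × MRP = 1.0% + 0.4343 × 3.5% = 2.52%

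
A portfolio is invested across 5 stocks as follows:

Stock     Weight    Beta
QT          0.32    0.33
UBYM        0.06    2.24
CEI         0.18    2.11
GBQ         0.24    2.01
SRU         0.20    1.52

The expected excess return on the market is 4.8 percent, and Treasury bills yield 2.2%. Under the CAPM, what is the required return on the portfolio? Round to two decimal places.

β_P = Σ w_i β_i = 0.32×0.33 + 0.06×2.24 + 0.18×2.11 + 0.24×2.01 + 0.20×1.52 = 1.4062
E(R_P) = R_f + β_P × MRP = 2.2% + 1.4062 × 4.8% = 8.95%

8.95%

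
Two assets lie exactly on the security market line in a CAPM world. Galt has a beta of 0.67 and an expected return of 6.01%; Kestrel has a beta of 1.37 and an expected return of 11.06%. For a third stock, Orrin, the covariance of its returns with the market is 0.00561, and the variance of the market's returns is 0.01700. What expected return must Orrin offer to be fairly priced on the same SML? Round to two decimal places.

MRP = (11.06% − 6.01%) / (1.37 − 0.67) = 7.2143%
R_f = 6.01% − 0.67 × 7.2143% = 1.1764%
β_Orrin = Cov / Var(R_m) = 0.00561 / 0.01700 = 0.3300
E(R_Orrin) = R_f + β × MRP = 1.1764% + 0.3300 × 7.2143% = 3.56%

3.56%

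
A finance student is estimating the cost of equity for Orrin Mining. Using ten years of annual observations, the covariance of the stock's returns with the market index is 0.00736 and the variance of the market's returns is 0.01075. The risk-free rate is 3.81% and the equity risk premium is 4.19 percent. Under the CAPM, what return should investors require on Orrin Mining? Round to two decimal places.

6.68%

β = Cov(R_i, R_m) / Var(R_m) = 0.00736 / 0.01075 = 0.6847
E(R) = R_f + β × MRP = 3.81% + 0.6847 × 4.19% = 6.68%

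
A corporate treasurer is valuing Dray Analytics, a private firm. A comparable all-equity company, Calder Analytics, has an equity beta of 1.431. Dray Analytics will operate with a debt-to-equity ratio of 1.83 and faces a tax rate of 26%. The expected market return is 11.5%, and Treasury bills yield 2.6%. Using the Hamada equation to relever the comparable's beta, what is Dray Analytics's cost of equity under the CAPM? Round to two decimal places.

32.58%

β_L = β_U × [1 + (1 − t)(D/E)] = 1.431 × [1 + (1 − 0.26) × 1.83]
    = 1.431 × [1 + 0.74 × 1.83] = 1.431 × 2.3542 = 3.3689
MRP = 11.5% − 2.6% = 8.90%
E(R) = R_f + β_L × MRP = 2.6% + 3.3689 × 8.9% = 32.58%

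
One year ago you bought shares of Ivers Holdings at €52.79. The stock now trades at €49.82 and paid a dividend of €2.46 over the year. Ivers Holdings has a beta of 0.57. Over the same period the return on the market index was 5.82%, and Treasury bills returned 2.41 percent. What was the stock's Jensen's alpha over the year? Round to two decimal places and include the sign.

-5.32%

Realised HPR = (P1 + D1 − P0) / P0 = (49.82 + 2.46 − 52.79) / 52.79 = -0.51 / 52.79 = -0.9661%
MRP = 5.82% − 2.41% = 3.41%
CAPM required = R_f + β·MRP = 2.41% + 0.57 × 3.41% = 4.3537%
α = realised − required = -0.9661% − 4.3537% = -5.32%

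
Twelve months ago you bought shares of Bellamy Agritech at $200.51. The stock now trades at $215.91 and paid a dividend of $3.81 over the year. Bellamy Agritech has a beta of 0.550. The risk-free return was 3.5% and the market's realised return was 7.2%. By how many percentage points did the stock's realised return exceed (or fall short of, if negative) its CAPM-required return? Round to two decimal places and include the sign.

Realised HPR = (P1 + D1 − P0) / P0 = (215.91 + 3.81 − 200.51) / 200.51 = 19.21 / 200.51 = 9.5806%
MRP = 7.2% − 3.5% = 3.70%
CAPM required = R_f + β·MRP = 3.5% + 0.550 × 3.7% = 5.5350%
α = realised − required = 9.5806% − 5.5350% = +4.05%

+4.05%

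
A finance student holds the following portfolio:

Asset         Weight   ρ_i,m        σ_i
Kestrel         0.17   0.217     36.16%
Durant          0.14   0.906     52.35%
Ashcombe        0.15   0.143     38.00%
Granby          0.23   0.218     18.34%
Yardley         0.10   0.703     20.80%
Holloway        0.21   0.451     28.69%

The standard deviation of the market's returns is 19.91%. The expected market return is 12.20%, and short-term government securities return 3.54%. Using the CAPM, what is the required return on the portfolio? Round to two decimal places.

β_Kestrel = 0.217 × 36.16% / 19.91% = 0.3941
β_Durant = 0.906 × 52.35% / 19.91% = 2.3822
β_Ashcombe = 0.143 × 38.00% / 19.91% = 0.2729
β_Granby = 0.218 × 18.34% / 19.91% = 0.2008
β_Yardley = 0.703 × 20.80% / 19.91% = 0.7344
β_Holloway = 0.451 × 28.69% / 19.91% = 0.6499
β_P = Σ w_i β_i = 0.17×0.3941 + 0.14×2.3822 + 0.15×0.2729 + 0.23×0.2008 + 0.10×0.7344 + 0.21×0.6499 = 0.6975
MRP = 12.20% − 3.54% = 8.66%
E(R_P) = R_f + β_P × MRP = 3.54% + 0.6975 × 8.66% = 9.58%

9.58%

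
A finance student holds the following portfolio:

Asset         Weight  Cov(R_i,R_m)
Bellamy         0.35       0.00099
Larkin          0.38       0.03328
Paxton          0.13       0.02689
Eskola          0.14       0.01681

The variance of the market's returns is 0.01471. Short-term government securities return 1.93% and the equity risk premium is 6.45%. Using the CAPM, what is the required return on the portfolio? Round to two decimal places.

10.19%

β_Bellamy = 0.00099 / 0.01471 = 0.0673
β_Larkin = 0.03328 / 0.01471 = 2.2624
β_Paxton = 0.02689 / 0.01471 = 1.8280
β_Eskola = 0.01681 / 0.01471 = 1.1428
β_P = Σ w_i β_i = 0.35×0.0673 + 0.38×2.2624 + 0.13×1.8280 + 0.14×1.1428 = 1.2809
E(R_P) = R_f + β_P × MRP = 1.93% + 1.2809 × 6.45% = 10.19%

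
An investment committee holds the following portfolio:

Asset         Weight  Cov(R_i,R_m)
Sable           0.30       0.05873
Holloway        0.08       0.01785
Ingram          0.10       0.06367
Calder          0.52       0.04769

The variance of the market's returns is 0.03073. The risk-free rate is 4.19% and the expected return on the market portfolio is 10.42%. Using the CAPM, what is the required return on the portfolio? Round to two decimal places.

β_Sable = 0.05873 / 0.03073 = 1.9112
β_Holloway = 0.01785 / 0.03073 = 0.5809
β_Ingram = 0.06367 / 0.03073 = 2.0719
β_Calder = 0.04769 / 0.03073 = 1.5519
β_P = Σ w_i β_i = 0.30×1.9112 + 0.08×0.5809 + 0.10×2.0719 + 0.52×1.5519 = 1.6340
MRP = 10.42% − 4.19% = 6.23%
E(R_P) = R_f + β_P × MRP = 4.19% + 1.6340 × 6.23% = 14.37%

14.37%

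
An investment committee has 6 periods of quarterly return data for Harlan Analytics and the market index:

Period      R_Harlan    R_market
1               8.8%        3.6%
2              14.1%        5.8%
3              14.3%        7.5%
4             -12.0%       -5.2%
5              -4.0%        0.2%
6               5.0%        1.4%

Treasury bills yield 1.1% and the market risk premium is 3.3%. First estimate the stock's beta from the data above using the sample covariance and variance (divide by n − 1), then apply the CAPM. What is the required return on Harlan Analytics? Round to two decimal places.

Mean R_i = (8.8 + 14.1 + 14.3 − 12.0 − 4.0 + 5.0) / 6 = 4.3667%
Mean R_m = (3.6 + 5.8 + 7.5 − 5.2 + 0.2 + 1.4) / 6 = 2.2167%
Σ(R_i − R̄_i)(R_m − R̄_m) = 231.2333  ⇒  Cov = 231.2333 / 5 = 46.2467
Σ(R_m − R̄_m)² = 102.4083  ⇒  Var(R_m) = 102.4083 / 5 = 20.4817
β = Cov / Var(R_m) = 46.2467 / 20.4817 = 2.2580
E(R) = R_f + β × MRP = 1.1% + 2.2580 × 3.3% = 8.55%

8.55%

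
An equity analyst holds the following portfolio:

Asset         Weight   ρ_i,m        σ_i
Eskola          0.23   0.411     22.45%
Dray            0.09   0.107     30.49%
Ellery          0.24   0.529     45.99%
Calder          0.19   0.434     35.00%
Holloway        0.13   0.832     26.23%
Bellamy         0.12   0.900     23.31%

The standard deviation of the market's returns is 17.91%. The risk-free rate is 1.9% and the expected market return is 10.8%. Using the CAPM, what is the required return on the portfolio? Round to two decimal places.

β_Eskola = 0.411 × 22.45% / 17.91% = 0.5152
β_Dray = 0.107 × 30.49% / 17.91% = 0.1822
β_Ellery = 0.529 × 45.99% / 17.91% = 1.3584
β_Calder = 0.434 × 35.00% / 17.91% = 0.8481
β_Holloway = 0.832 × 26.23% / 17.91% = 1.2185
β_Bellamy = 0.900 × 23.31% / 17.91% = 1.1714
β_P = Σ w_i β_i = 0.23×0.5152 + 0.09×0.1822 + 0.24×1.3584 + 0.19×0.8481 + 0.13×1.2185 + 0.12×1.1714 = 0.9210
MRP = 10.8% − 1.9% = 8.90%
E(R_P) = R_f + β_P × MRP = 1.9% + 0.9210 × 8.9% = 10.10%

10.10%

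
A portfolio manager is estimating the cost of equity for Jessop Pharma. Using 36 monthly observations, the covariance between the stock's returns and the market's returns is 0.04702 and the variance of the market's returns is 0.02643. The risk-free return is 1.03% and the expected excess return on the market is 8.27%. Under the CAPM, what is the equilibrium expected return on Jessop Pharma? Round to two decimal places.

15.74%

β = Cov(R_i, R_m) / Var(R_m) = 0.04702 / 0.02643 = 1.7790
E(R) = R_f + β × MRP = 1.03% + 1.7790 × 8.27% = 15.74%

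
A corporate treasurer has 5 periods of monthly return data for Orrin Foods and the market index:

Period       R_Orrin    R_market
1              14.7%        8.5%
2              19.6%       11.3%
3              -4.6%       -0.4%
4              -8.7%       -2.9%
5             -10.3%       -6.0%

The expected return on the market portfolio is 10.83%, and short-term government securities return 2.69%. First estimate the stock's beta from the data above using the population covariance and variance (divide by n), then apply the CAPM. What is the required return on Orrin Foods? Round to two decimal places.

17.80%

Mean R_i = (14.7 + 19.6 − 4.6 − 8.7 − 10.3) / 5 = 2.1400%
Mean R_m = (8.5 + 11.3 − 0.4 − 2.9 − 6.0) / 5 = 2.1000%
Σ(R_i − R̄_i)(R_m − R̄_m) = 412.8300  ⇒  Cov = 412.8300 / 5 = 82.5660
Σ(R_m − R̄_m)² = 222.4600  ⇒  Var(R_m) = 222.4600 / 5 = 44.4920
β = Cov / Var(R_m) = 82.5660 / 44.4920 = 1.8557
MRP = 10.83% − 2.69% = 8.14%
E(R) = R_f + β × MRP = 2.69% + 1.8557 × 8.14% = 17.80%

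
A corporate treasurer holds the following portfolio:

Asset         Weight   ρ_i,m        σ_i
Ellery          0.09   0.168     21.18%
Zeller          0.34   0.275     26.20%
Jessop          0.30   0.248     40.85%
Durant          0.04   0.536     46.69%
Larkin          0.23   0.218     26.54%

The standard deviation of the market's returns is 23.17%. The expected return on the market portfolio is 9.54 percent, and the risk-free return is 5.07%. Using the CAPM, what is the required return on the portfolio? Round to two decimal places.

β_Ellery = 0.168 × 21.18% / 23.17% = 0.1536
β_Zeller = 0.275 × 26.20% / 23.17% = 0.3110
β_Jessop = 0.248 × 40.85% / 23.17% = 0.4372
β_Durant = 0.536 × 46.69% / 23.17% = 1.0801
β_Larkin = 0.218 × 26.54% / 23.17% = 0.2497
β_P = Σ w_i β_i = 0.09×0.1536 + 0.34×0.3110 + 0.30×0.4372 + 0.04×1.0801 + 0.23×0.2497 = 0.3514
MRP = 9.54% − 5.07% = 4.47%
E(R_P) = R_f + β_P × MRP = 5.07% + 0.3514 × 4.47% = 6.64%

6.64%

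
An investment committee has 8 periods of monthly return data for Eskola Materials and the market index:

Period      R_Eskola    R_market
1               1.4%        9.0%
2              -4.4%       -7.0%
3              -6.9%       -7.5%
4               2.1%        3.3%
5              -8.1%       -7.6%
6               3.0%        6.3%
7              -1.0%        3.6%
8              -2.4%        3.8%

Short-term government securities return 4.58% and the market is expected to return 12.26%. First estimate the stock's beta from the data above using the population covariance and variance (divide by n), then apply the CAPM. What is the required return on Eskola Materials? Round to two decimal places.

Mean R_i = (1.4 − 4.4 − 6.9 + 2.1 − 8.1 + 3.0 − 1.0 − 2.4) / 8 = -2.0375%
Mean R_m = (9.0 − 7.0 − 7.5 + 3.3 − 7.6 + 6.3 + 3.6 + 3.8) / 8 = 0.4875%
Σ(R_i − R̄_i)(R_m − R̄_m) = 177.7663  ⇒  Cov = 177.7663 / 8 = 22.2208
Σ(R_m − R̄_m)² = 320.0888  ⇒  Var(R_m) = 320.0888 / 8 = 40.0111
β = Cov / Var(R_m) = 22.2208 / 40.0111 = 0.5554
MRP = 12.26% − 4.58% = 7.68%
E(R) = R_f + β × MRP = 4.58% + 0.5554 × 7.68% = 8.85%

8.85%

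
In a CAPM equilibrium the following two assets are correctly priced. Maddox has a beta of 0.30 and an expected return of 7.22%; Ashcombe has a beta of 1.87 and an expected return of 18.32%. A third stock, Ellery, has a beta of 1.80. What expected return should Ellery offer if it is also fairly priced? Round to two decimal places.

17.83%

MRP (SML slope) = (18.32% − 7.22%) / (1.87 − 0.30) = 11.10% / 1.57 = 7.0701%
R_f (intercept) = 7.22% − 0.30 × 7.0701% = 5.0990%
E(R_Ellery) = R_f + β × MRP = 5.0990% + 1.80 × 7.0701% = 17.83%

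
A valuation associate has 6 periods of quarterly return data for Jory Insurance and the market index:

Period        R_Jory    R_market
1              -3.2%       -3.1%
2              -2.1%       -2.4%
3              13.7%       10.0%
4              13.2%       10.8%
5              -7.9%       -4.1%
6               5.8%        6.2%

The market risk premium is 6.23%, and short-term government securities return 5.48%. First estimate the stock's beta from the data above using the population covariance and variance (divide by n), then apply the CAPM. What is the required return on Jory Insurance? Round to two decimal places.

13.54%

Mean R_i = (-3.2 − 2.1 + 13.7 + 13.2 − 7.9 + 5.8) / 6 = 3.2500%
Mean R_m = (-3.1 − 2.4 + 10.0 + 10.8 − 4.1 + 6.2) / 6 = 2.9000%
Σ(R_i − R̄_i)(R_m − R̄_m) = 306.3200  ⇒  Cov = 306.3200 / 6 = 51.0533
Σ(R_m − R̄_m)² = 236.8000  ⇒  Var(R_m) = 236.8000 / 6 = 39.4667
β = Cov / Var(R_m) = 51.0533 / 39.4667 = 1.2936
E(R) = R_f + β × MRP = 5.48% + 1.2936 × 6.23% = 13.54%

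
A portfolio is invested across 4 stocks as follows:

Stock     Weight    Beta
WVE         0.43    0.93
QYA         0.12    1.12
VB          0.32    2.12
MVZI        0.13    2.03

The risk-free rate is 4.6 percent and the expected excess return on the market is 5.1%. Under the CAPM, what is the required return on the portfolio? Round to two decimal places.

12.13%

β_P = Σ w_i β_i = 0.43×0.93 + 0.12×1.12 + 0.32×2.12 + 0.13×2.03 = 1.4766
E(R_P) = R_f + β_P × MRP = 4.6% + 1.4766 × 5.1% = 12.13%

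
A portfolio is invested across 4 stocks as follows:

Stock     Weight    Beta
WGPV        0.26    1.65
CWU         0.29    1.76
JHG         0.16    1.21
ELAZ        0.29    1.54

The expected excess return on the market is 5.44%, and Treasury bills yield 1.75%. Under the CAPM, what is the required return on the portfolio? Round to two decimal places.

10.34%

β_P = Σ w_i β_i = 0.26×1.65 + 0.29×1.76 + 0.16×1.21 + 0.29×1.54 = 1.5796
E(R_P) = R_f + β_P × MRP = 1.75% + 1.5796 × 5.44% = 10.34%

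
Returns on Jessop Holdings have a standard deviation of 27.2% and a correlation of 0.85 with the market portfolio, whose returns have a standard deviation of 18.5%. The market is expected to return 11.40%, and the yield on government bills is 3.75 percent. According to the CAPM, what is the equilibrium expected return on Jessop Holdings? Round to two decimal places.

13.31%

β = ρ × σ_i / σ_m = 0.85 × 27.2% / 18.5% = 1.2497
MRP = 11.40% − 3.75% = 7.65%
E(R) = 3.75% + 1.2497 × 7.65% = 13.31%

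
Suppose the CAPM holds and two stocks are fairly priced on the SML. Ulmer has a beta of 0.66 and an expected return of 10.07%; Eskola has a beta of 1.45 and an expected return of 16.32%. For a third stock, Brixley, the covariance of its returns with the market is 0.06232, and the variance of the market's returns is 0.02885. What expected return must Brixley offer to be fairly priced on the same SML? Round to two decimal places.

MRP = (16.32% − 10.07%) / (1.45 − 0.66) = 7.9114%
R_f = 10.07% − 0.66 × 7.9114% = 4.8485%
β_Brixley = Cov / Var(R_m) = 0.06232 / 0.02885 = 2.1601
E(R_Brixley) = R_f + β × MRP = 4.8485% + 2.1601 × 7.9114% = 21.94%

21.94%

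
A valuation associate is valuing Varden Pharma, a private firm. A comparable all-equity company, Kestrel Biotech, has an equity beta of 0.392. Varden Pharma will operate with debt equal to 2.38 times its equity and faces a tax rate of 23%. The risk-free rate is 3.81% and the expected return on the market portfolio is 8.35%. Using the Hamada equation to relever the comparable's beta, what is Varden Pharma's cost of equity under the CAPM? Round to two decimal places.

β_L = β_U × [1 + (1 − t)(D/E)] = 0.392 × [1 + (1 − 0.23) × 2.38]
    = 0.392 × [1 + 0.77 × 2.38] = 0.392 × 2.8326 = 1.1104
MRP = 8.35% − 3.81% = 4.54%
E(R) = R_f + β_L × MRP = 3.81% + 1.1104 × 4.54% = 8.85%

8.85%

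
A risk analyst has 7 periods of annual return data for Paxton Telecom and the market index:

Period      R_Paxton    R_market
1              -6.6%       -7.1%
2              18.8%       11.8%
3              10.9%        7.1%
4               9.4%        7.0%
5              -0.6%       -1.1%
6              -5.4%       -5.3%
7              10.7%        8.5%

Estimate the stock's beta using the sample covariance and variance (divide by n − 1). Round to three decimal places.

1.283

Mean R_i = (-6.6 + 18.8 + 10.9 + 9.4 − 0.6 − 5.4 + 10.7) / 7 = 5.3143%
Mean R_m = (-7.1 + 11.8 + 7.1 + 7.0 − 1.1 − 5.3 + 8.5) / 7 = 2.9857%
Σ(R_i − R̄_i)(R_m − R̄_m) = 421.0514  ⇒  Cov = 421.0514 / 6 = 70.1752
Σ(R_m − R̄_m)² = 328.2086  ⇒  Var(R_m) = 328.2086 / 6 = 54.7014
β = Cov / Var(R_m) = 70.1752 / 54.7014 = 1.2829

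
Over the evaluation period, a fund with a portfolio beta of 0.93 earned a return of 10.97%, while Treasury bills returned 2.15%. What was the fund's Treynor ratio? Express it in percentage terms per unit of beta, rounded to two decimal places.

Treynor = (R_P − R_f) / β_P = (10.97% − 2.15%) / 0.9300 = 8.82% / 0.9300 = 9.48%

9.48%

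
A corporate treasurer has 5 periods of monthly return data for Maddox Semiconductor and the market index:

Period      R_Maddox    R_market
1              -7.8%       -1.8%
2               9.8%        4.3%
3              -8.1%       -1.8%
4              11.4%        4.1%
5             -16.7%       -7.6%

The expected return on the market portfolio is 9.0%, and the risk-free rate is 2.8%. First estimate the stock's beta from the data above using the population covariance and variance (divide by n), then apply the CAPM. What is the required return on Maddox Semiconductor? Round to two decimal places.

Mean R_i = (-7.8 + 9.8 − 8.1 + 11.4 − 16.7) / 5 = -2.2800%
Mean R_m = (-1.8 + 4.3 − 1.8 + 4.1 − 7.6) / 5 = -0.5600%
Σ(R_i − R̄_i)(R_m − R̄_m) = 238.0360  ⇒  Cov = 238.0360 / 5 = 47.6072
Σ(R_m − R̄_m)² = 97.9720  ⇒  Var(R_m) = 97.9720 / 5 = 19.5944
β = Cov / Var(R_m) = 47.6072 / 19.5944 = 2.4296
MRP = 9.0% − 2.8% = 6.20%
E(R) = R_f + β × MRP = 2.8% + 2.4296 × 6.2% = 17.86%

17.86%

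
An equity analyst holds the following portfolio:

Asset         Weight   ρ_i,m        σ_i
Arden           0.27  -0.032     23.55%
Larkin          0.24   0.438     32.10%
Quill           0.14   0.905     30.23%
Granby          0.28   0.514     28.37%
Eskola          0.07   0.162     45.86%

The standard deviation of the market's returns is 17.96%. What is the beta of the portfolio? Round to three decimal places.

β_Arden = -0.032 × 23.55% / 17.96% = -0.0420
β_Larkin = 0.438 × 32.10% / 17.96% = 0.7828
β_Quill = 0.905 × 30.23% / 17.96% = 1.5233
β_Granby = 0.514 × 28.37% / 17.96% = 0.8119
β_Eskola = 0.162 × 45.86% / 17.96% = 0.4137
β_P = Σ w_i β_i = 0.27×-0.0420 + 0.24×0.7828 + 0.14×1.5233 + 0.28×0.8119 + 0.07×0.4137 = 0.6461

0.646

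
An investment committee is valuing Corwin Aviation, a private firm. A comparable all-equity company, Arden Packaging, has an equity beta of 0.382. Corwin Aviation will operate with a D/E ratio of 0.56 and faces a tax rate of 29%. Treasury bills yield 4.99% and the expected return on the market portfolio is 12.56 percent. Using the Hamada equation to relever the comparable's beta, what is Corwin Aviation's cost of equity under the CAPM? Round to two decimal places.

β_L = β_U × [1 + (1 − t)(D/E)] = 0.382 × [1 + (1 − 0.29) × 0.56]
    = 0.382 × [1 + 0.71 × 0.56] = 0.382 × 1.3976 = 0.5339
MRP = 12.56% − 4.99% = 7.57%
E(R) = R_f + β_L × MRP = 4.99% + 0.5339 × 7.57% = 9.03%

9.03%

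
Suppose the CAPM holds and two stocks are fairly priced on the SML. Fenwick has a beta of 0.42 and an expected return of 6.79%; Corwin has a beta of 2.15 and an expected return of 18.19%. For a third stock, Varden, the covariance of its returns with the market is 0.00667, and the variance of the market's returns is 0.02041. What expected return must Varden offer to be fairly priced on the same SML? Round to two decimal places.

MRP = (18.19% − 6.79%) / (2.15 − 0.42) = 6.5896%
R_f = 6.79% − 0.42 × 6.5896% = 4.0224%
β_Varden = Cov / Var(R_m) = 0.00667 / 0.02041 = 0.3268
E(R_Varden) = R_f + β × MRP = 4.0224% + 0.3268 × 6.5896% = 6.18%

6.18%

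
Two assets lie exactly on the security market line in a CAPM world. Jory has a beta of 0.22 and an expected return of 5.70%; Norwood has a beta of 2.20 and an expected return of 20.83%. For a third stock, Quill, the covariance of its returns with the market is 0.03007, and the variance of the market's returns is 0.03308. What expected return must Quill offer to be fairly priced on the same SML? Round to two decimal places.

MRP = (20.83% − 5.70%) / (2.20 − 0.22) = 7.6414%
R_f = 5.70% − 0.22 × 7.6414% = 4.0189%
β_Quill = Cov / Var(R_m) = 0.03007 / 0.03308 = 0.9090
E(R_Quill) = R_f + β × MRP = 4.0189% + 0.9090 × 7.6414% = 10.96%

10.96%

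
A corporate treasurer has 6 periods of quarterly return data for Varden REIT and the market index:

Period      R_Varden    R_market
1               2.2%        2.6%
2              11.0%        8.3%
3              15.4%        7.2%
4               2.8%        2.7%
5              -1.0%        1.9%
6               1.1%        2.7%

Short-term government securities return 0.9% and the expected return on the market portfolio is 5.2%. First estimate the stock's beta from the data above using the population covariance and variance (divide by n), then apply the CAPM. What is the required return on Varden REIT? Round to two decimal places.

Mean R_i = (2.2 + 11.0 + 15.4 + 2.8 − 1.0 + 1.1) / 6 = 5.2500%
Mean R_m = (2.6 + 8.3 + 7.2 + 2.7 + 1.9 + 2.7) / 6 = 4.2333%
Σ(R_i − R̄_i)(R_m − R̄_m) = 83.1800  ⇒  Cov = 83.1800 / 6 = 13.8633
Σ(R_m − R̄_m)² = 38.1533  ⇒  Var(R_m) = 38.1533 / 6 = 6.3589
β = Cov / Var(R_m) = 13.8633 / 6.3589 = 2.1801
MRP = 5.2% − 0.9% = 4.30%
E(R) = R_f + β × MRP = 0.9% + 2.1801 × 4.3% = 10.27%

10.27%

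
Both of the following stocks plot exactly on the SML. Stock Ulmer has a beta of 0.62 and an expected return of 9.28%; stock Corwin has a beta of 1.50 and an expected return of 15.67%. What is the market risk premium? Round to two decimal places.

7.26%

Both satisfy E(R) = R_f + β·MRP, so the slope of the SML is
MRP = (15.67% − 9.28%) / (1.50 − 0.62) = 6.39% / 0.88 = 7.2614%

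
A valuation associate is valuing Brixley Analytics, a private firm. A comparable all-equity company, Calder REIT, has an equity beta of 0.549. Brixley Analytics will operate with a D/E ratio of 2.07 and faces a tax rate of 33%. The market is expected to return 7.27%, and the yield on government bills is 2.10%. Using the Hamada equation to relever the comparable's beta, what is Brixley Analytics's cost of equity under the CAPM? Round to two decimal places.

8.87%

β_L = β_U × [1 + (1 − t)(D/E)] = 0.549 × [1 + (1 − 0.33) × 2.07]
    = 0.549 × [1 + 0.67 × 2.07] = 0.549 × 2.3869 = 1.3104
MRP = 7.27% − 2.10% = 5.17%
E(R) = R_f + β_L × MRP = 2.10% + 1.3104 × 5.17% = 8.87%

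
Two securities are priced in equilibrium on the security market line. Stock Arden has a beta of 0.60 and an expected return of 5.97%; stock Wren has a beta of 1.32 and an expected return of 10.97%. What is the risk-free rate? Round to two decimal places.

Both satisfy E(R) = R_f + β·MRP, so the slope of the SML is
MRP = (10.97% − 5.97%) / (1.32 − 0.60) = 5.00% / 0.72 = 6.9444%
R_f = E(R_Arden) − β_Arden·MRP = 5.97% − 0.60 × 6.9444% = 1.8034%

1.80%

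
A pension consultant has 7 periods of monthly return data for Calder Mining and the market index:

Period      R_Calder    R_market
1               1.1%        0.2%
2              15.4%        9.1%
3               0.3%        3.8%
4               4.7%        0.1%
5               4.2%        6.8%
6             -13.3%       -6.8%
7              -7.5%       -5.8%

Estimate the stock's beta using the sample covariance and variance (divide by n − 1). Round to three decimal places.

Mean R_i = (1.1 + 15.4 + 0.3 + 4.7 + 4.2 − 13.3 − 7.5) / 7 = 0.7000%
Mean R_m = (0.2 + 9.1 + 3.8 + 0.1 + 6.8 − 6.8 − 5.8) / 7 = 1.0571%
Σ(R_i − R̄_i)(R_m − R̄_m) = 299.2900  ⇒  Cov = 299.2900 / 6 = 49.8817
Σ(R_m − R̄_m)² = 215.5971  ⇒  Var(R_m) = 215.5971 / 6 = 35.9329
β = Cov / Var(R_m) = 49.8817 / 35.9329 = 1.3882

1.388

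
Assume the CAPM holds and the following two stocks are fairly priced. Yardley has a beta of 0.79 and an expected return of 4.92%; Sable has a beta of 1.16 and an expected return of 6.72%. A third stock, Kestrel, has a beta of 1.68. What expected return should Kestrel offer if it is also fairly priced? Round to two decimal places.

MRP (SML slope) = (6.72% − 4.92%) / (1.16 − 0.79) = 1.80% / 0.37 = 4.8649%
R_f (intercept) = 4.92% − 0.79 × 4.8649% = 1.0767%
E(R_Kestrel) = R_f + β × MRP = 1.0767% + 1.68 × 4.8649% = 9.25%

9.25%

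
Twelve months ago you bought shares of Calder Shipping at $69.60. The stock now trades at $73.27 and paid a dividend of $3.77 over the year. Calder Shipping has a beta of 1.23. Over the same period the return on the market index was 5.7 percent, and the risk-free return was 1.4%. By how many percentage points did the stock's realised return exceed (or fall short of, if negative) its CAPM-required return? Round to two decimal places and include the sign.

+4.00%

Realised HPR = (P1 + D1 − P0) / P0 = (73.27 + 3.77 − 69.60) / 69.60 = 7.44 / 69.60 = 10.6897%
MRP = 5.7% − 1.4% = 4.30%
CAPM required = R_f + β·MRP = 1.4% + 1.23 × 4.3% = 6.6890%
α = realised − required = 10.6897% − 6.6890% = +4.00%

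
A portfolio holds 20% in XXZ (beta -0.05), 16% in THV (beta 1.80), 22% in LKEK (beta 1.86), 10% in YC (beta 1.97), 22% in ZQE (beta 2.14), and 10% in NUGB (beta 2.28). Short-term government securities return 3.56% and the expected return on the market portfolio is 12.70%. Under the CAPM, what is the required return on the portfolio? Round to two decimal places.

18.03%

β_P = Σ w_i β_i = 0.20×-0.05 + 0.16×1.80 + 0.22×1.86 + 0.10×1.97 + 0.22×2.14 + 0.10×2.28 = 1.5830
MRP = 12.70% − 3.56% = 9.14%
E(R_P) = R_f + β_P × MRP = 3.56% + 1.5830 × 9.14% = 18.03%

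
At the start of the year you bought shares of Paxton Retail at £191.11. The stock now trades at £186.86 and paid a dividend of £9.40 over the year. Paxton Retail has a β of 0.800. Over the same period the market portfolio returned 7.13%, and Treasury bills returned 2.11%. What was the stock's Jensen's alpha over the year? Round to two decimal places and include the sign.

-3.43%

Realised HPR = (P1 + D1 − P0) / P0 = (186.86 + 9.40 − 191.11) / 191.11 = 5.15 / 191.11 = 2.6948%
MRP = 7.13% − 2.11% = 5.02%
CAPM required = R_f + β·MRP = 2.11% + 0.800 × 5.02% = 6.12600%
α = realised − required = 2.6948% − 6.12600% = -3.43%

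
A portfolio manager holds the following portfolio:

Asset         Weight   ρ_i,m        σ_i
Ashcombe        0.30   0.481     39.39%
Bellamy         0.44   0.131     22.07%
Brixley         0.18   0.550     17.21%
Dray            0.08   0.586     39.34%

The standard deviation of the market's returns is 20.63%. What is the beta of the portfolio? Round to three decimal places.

β_Ashcombe = 0.481 × 39.39% / 20.63% = 0.9184
β_Bellamy = 0.131 × 22.07% / 20.63% = 0.1401
β_Brixley = 0.550 × 17.21% / 20.63% = 0.4588
β_Dray = 0.586 × 39.34% / 20.63% = 1.1175
β_P = Σ w_i β_i = 0.30×0.9184 + 0.44×0.1401 + 0.18×0.4588 + 0.08×1.1175 = 0.5091

0.509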